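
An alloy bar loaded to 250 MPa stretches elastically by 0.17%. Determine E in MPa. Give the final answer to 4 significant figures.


E = sigma / epsilon
epsilon = 0.17% = 1.7e-03
E = 250 / 1.7e-03
E = 147100 MPa


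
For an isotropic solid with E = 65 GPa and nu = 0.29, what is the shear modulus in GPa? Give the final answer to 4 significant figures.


G = E / (2*(1+nu))
G = 65 / (2*(1+0.29))
G = 25.19 GPa


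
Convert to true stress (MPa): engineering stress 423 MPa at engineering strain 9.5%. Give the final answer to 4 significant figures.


sigma_true = sigma_eng * (1 + epsilon_eng)
sigma_true = 423 * (1 + 0.095)
sigma_true = 463.2 MPa


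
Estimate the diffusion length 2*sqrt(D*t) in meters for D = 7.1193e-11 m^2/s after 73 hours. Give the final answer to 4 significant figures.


t = 73 hr = 262800 s
Diffusion length = 2*sqrt(D*t)
= 2*sqrt(7.1193e-11 * 262800)
= 8.651e-03 m


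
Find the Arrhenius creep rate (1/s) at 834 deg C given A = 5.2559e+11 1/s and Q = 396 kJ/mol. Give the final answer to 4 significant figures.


rate = A * exp(-Q / (R*T))
T = 834 + 273.15 = 1107.15 K
rate = 5.2559e+11 * exp(-396e3 / (8.314 * 1107.15))
rate = 1.089e-07 1/s


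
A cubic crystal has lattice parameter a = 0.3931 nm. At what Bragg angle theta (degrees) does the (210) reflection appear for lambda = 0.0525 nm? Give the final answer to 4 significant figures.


d = a / sqrt(h^2+k^2+l^2)
d = 0.3931 / sqrt(5) = 0.1758 nm
lambda = 2*d*sin(theta)  =>  sin(theta) = lambda / (2*d)
sin(theta) = 0.0525 / (2 * 0.1758) = 0.149318
theta = 8.587 deg


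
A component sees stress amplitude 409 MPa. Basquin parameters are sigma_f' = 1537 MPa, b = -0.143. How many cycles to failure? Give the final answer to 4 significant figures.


sigma_a = sigma_f' * (2*Nf)^b
2*Nf = (sigma_a / sigma_f')^(1/b)
2*Nf = (409 / 1537)^(1/-0.143)
2*Nf = 10486.6
Nf = 5243 cycles


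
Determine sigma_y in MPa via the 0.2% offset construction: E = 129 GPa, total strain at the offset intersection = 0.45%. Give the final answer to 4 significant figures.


Offset strain = 0.002
Elastic strain at yield = total_strain - offset = 4.5e-03 - 0.002 = 2.5e-03
sigma_y = E * elastic_strain = 129000 * 2.5e-03
sigma_y = 322.5 MPa


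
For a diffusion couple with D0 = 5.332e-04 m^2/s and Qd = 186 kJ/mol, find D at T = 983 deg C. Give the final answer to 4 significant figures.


D = D0 * exp(-Qd / (R*T))
T = 1256.15 K
D = 5.332e-04 * exp(-186e3 / (8.314 * 1256.15))
D = 9.821e-12 m^2/s


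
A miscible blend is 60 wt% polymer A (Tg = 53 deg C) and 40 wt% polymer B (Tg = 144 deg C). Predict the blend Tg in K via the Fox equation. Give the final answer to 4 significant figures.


1/Tg = w1/Tg1 + w2/Tg2 (in Kelvin)
Tg1 = 326.15 K, Tg2 = 417.15 K
1/Tg = 0.6/326.15 + 0.4/417.15
Tg = 357.3 K


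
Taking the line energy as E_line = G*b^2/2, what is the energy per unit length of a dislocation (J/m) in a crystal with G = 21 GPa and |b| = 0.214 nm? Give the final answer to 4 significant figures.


E = G*b^2/2
b = 0.214 nm = 2.14e-10 m
G = 21 GPa = 2.1e+10 Pa
E = 0.5 * 2.1e+10 * (2.14e-10)^2
E = 4.809e-10 J/m


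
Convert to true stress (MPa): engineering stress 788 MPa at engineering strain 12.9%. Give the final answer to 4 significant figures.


sigma_true = sigma_eng * (1 + epsilon_eng)
sigma_true = 788 * (1 + 0.129)
sigma_true = 889.7 MPa


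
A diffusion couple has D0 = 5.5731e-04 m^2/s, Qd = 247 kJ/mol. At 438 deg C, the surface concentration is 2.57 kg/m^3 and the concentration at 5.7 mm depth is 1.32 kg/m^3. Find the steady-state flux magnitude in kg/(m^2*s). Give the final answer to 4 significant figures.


Step 1: D = D0 * exp(-Qd/(R*T))
T = 438 + 273.15 = 711.15 K
D = 5.5731e-04 * exp(-247e3 / (8.314 * 711.15)) = 4.0092e-22 m^2/s
Step 2: J = D * (C1 - C2) / dx
J = 4.0092e-22 * (2.57 - 1.32) / 5.7e-03
J = 8.792e-20 kg/(m^2*s)


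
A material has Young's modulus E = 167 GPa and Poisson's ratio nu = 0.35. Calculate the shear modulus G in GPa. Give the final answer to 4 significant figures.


G = E / (2*(1+nu))
G = 167 / (2*(1+0.35))
G = 61.85 GPa


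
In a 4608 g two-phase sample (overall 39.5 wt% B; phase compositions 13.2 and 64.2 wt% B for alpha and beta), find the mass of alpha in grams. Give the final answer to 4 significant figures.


f_alpha = (C_beta - C0) / (C_beta - C_alpha)
f_alpha = (64.2 - 39.5) / (64.2 - 13.2) = 0.484314
m_alpha = f_alpha * m_total = 0.484314 * 4608 = 2232 g


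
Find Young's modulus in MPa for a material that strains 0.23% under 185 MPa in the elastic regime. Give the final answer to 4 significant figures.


E = sigma / epsilon
epsilon = 0.23% = 2.3e-03
E = 185 / 2.3e-03
E = 80430 MPa


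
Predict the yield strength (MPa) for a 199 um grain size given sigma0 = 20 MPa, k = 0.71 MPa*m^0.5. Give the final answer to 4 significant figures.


sigma_y = sigma0 + k / sqrt(d)
d = 199 um = 1.99e-04 m
sigma_y = 20 + 0.71 / sqrt(1.99e-04)
sigma_y = 70.33 MPa


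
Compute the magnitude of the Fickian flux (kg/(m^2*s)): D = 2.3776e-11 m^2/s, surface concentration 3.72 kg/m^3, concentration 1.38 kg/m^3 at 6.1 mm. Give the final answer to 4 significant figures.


J = -D * (dC/dx) = D * (C1 - C2) / dx
J = 2.3776e-11 * (3.72 - 1.38) / 6.1e-03
J = 9.121e-09 kg/(m^2*s)


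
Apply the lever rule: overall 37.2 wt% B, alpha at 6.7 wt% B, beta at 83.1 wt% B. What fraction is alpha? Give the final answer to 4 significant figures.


f_alpha = (C_beta - C0) / (C_beta - C_alpha)
f_alpha = (83.1 - 37.2) / (83.1 - 6.7)
f_alpha = 0.6008


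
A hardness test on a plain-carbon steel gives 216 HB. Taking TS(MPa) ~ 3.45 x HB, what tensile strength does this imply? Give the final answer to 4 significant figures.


TS (MPa) = 3.45 * HB
TS = 3.45 * 216
TS = 745.2 MPa


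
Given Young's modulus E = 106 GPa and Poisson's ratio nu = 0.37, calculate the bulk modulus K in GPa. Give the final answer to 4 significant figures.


K = E / (3*(1-2*nu))
K = 106 / (3*(1-2*0.37))
K = 135.9 GPa


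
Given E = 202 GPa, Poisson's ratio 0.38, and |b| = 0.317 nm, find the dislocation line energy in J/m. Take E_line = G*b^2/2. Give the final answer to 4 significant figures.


Step 1: G = E / (2*(1+nu))
G = 202 / (2*(1+0.38)) = 73.1884 GPa = 7.31884e+10 Pa
Step 2: E_line = G*b^2/2
b = 0.317 nm = 3.17e-10 m
E_line = 0.5 * 7.31884e+10 * (3.17e-10)^2 = 3.677e-09 J/m


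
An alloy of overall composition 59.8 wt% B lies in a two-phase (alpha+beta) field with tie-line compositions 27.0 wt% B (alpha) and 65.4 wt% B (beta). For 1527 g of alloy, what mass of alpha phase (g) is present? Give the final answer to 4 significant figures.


f_alpha = (C_beta - C0) / (C_beta - C_alpha)
f_alpha = (65.4 - 59.8) / (65.4 - 27.0) = 0.145833
m_alpha = f_alpha * m_total = 0.145833 * 1527 = 222.7 g


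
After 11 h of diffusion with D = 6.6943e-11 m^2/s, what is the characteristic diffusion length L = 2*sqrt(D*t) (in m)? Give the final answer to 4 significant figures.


t = 11 hr = 39600 s
Diffusion length = 2*sqrt(D*t)
= 2*sqrt(6.6943e-11 * 39600)
= 3.256e-03 m


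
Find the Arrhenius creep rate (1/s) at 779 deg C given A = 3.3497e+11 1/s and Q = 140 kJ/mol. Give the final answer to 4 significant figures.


rate = A * exp(-Q / (R*T))
T = 779 + 273.15 = 1052.15 K
rate = 3.3497e+11 * exp(-140e3 / (8.314 * 1052.15))
rate = 37530 1/s


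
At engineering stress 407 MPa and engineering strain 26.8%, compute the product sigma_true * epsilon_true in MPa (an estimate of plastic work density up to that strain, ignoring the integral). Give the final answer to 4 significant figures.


sigma_true = sigma_eng * (1 + epsilon_eng)
sigma_true = 407 * (1 + 0.268) = 516.076 MPa
epsilon_true = ln(1 + epsilon_eng)
epsilon_true = ln(1 + 0.268) = 0.237441
sigma_true * epsilon_true = 516.076 * 0.237441 = 122.5 MPa


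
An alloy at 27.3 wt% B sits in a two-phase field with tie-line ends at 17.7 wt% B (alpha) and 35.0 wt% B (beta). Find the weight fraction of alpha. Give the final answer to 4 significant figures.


f_alpha = (C_beta - C0) / (C_beta - C_alpha)
f_alpha = (35.0 - 27.3) / (35.0 - 17.7)
f_alpha = 0.4451


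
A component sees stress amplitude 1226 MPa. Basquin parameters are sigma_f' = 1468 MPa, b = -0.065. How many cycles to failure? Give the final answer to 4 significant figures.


sigma_a = sigma_f' * (2*Nf)^b
2*Nf = (sigma_a / sigma_f')^(1/b)
2*Nf = (1226 / 1468)^(1/-0.065)
2*Nf = 15.9818
Nf = 7.991 cycles


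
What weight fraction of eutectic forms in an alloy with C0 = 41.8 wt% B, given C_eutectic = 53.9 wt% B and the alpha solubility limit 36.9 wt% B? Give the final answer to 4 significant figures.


f_primary = (C_e - C0) / (C_e - C_alpha_max)
f_primary = (53.9 - 41.8) / (53.9 - 36.9)
f_primary = 0.711765
f_eutectic = 1 - 0.711765 = 0.2882


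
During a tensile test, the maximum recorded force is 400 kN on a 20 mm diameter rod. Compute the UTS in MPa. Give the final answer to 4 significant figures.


A0 = pi*(d/2)^2 = pi*(20/2)^2 = 314.159 mm^2
UTS = F_max / A0 = 400*1000 / 314.159
UTS = 1273 MPa


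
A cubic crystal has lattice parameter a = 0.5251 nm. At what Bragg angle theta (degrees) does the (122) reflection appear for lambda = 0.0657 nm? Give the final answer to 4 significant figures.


d = a / sqrt(h^2+k^2+l^2)
d = 0.5251 / sqrt(9) = 0.175033 nm
lambda = 2*d*sin(theta)  =>  sin(theta) = lambda / (2*d)
sin(theta) = 0.0657 / (2 * 0.175033) = 0.187679
theta = 10.82 deg


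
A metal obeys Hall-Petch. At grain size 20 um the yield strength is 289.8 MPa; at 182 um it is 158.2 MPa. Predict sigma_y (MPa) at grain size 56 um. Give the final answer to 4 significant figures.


sigma_y = sigma0 + k / sqrt(d)
1/sqrt(d1) = 1/sqrt(2e-05) = 223.607;  1/sqrt(d2) = 74.1249
k = (sigma1 - sigma2) / (1/sqrt(d1) - 1/sqrt(d2)) = (289.8 - 158.2) / (223.607 - 74.1249) = 0.880374 MPa*m^0.5
sigma0 = sigma1 - k/sqrt(d1) = 289.8 - 0.880374*223.607 = 92.9423 MPa
sigma_y(d3) = 92.9423 + 0.880374 / sqrt(5.6e-05) = 210.6 MPa


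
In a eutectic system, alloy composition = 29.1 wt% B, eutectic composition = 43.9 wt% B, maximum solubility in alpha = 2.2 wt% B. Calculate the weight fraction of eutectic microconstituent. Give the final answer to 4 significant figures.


f_primary = (C_e - C0) / (C_e - C_alpha_max)
f_primary = (43.9 - 29.1) / (43.9 - 2.2)
f_primary = 0.354916
f_eutectic = 1 - 0.354916 = 0.6451


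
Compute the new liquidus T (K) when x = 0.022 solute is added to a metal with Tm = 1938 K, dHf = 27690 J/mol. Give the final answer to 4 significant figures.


dT = R*Tm^2*x / dHf
dT = 8.314 * 1938^2 * 0.022 / 27690
dT = 24.8095 K
T_new = 1938 - 24.8095 = 1913 K


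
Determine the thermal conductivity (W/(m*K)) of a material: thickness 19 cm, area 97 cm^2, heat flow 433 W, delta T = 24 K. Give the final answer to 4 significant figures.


k = Q*L / (A*dT)
L = 0.19 m, A = 9.7e-03 m^2
k = 433 * 0.19 / (9.7e-03 * 24)
k = 353.4 W/(m*K)


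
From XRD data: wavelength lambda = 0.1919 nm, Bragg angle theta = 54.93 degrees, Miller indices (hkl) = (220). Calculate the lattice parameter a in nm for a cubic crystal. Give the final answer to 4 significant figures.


d = lambda / (2*sin(theta))
d = 0.1919 / (2*sin(54.93 deg))
d = 0.117234 nm
a = d * sqrt(h^2+k^2+l^2) = 0.117234 * sqrt(8)
a = 0.3316 nm


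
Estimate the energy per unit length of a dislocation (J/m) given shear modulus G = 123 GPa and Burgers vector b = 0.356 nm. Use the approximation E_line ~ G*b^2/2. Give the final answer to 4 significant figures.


E = G*b^2/2
b = 0.356 nm = 3.56e-10 m
G = 123 GPa = 1.23e+11 Pa
E = 0.5 * 1.23e+11 * (3.56e-10)^2
E = 7.794e-09 J/m


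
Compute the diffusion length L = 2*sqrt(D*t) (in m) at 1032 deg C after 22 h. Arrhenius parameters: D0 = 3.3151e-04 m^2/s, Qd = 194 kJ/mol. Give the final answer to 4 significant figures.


Step 1: D = D0 * exp(-Qd/(R*T))
T = 1305.15 K
D = 3.3151e-04 * exp(-194e3 / (8.314 * 1305.15)) = 5.70111e-12 m^2/s
Step 2: L = 2*sqrt(D*t)
t = 22 h = 79200 s
L = 2*sqrt(5.70111e-12 * 79200) = 1.344e-03 m


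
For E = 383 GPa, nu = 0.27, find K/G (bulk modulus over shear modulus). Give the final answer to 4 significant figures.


G = E / (2*(1+nu))
G = 383 / (2*(1+0.27)) = 150.787 GPa
K = E / (3*(1-2*nu))
K = 383 / (3*(1-2*0.27)) = 277.536 GPa
K/G = 277.536 / 150.787 = 1.841


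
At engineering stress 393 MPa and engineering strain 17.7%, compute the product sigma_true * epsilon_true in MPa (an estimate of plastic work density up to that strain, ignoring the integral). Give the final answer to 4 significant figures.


sigma_true = sigma_eng * (1 + epsilon_eng)
sigma_true = 393 * (1 + 0.177) = 462.561 MPa
epsilon_true = ln(1 + epsilon_eng)
epsilon_true = ln(1 + 0.177) = 0.162969
sigma_true * epsilon_true = 462.561 * 0.162969 = 75.38 MPa


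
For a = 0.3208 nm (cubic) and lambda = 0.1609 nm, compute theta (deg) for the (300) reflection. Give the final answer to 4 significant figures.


d = a / sqrt(h^2+k^2+l^2)
d = 0.3208 / sqrt(9) = 0.106933 nm
lambda = 2*d*sin(theta)  =>  sin(theta) = lambda / (2*d)
sin(theta) = 0.1609 / (2 * 0.106933) = 0.752338
theta = 48.79 deg


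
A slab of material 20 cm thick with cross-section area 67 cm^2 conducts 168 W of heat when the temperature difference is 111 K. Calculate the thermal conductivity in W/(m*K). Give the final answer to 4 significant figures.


k = Q*L / (A*dT)
L = 0.2 m, A = 6.7e-03 m^2
k = 168 * 0.2 / (6.7e-03 * 111)
k = 45.18 W/(m*K)


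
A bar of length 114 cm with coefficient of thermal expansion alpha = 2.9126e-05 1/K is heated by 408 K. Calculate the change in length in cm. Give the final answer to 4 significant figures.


dL = L0 * alpha * dT
dL = 114 * 2.9126e-05 * 408
dL = 1.355 cm


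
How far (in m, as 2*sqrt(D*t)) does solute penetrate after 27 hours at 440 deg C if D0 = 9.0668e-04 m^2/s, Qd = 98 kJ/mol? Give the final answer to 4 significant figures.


Step 1: D = D0 * exp(-Qd/(R*T))
T = 713.15 K
D = 9.0668e-04 * exp(-98e3 / (8.314 * 713.15)) = 6.01436e-11 m^2/s
Step 2: L = 2*sqrt(D*t)
t = 27 h = 97200 s
L = 2*sqrt(6.01436e-11 * 97200) = 4.836e-03 m


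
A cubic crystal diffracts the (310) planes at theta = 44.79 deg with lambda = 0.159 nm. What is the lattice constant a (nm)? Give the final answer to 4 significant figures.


d = lambda / (2*sin(theta))
d = 0.159 / (2*sin(44.79 deg))
d = 0.112844 nm
a = d * sqrt(h^2+k^2+l^2) = 0.112844 * sqrt(10)
a = 0.3568 nm


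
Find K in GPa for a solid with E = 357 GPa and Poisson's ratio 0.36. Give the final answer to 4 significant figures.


K = E / (3*(1-2*nu))
K = 357 / (3*(1-2*0.36))
K = 425 GPa


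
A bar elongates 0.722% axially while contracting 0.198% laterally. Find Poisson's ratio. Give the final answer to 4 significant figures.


nu = -epsilon_lat / epsilon_axial
Lateral strain is contraction (negative), so using magnitudes:
nu = 0.198 / 0.722
nu = 0.2742


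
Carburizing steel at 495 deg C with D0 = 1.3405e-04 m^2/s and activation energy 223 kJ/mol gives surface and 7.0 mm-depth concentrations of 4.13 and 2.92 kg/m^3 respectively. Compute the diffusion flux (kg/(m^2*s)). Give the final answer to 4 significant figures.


Step 1: D = D0 * exp(-Qd/(R*T))
T = 495 + 273.15 = 768.15 K
D = 1.3405e-04 * exp(-223e3 / (8.314 * 768.15)) = 9.17469e-20 m^2/s
Step 2: J = D * (C1 - C2) / dx
J = 9.17469e-20 * (4.13 - 2.92) / 7e-03
J = 1.586e-17 kg/(m^2*s)


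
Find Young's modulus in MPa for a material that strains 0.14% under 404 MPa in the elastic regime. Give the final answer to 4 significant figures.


E = sigma / epsilon
epsilon = 0.14% = 1.4e-03
E = 404 / 1.4e-03
E = 288600 MPa


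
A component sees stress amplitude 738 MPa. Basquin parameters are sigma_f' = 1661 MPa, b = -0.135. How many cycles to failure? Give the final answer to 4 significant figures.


sigma_a = sigma_f' * (2*Nf)^b
2*Nf = (sigma_a / sigma_f')^(1/b)
2*Nf = (738 / 1661)^(1/-0.135)
2*Nf = 407.125
Nf = 203.6 cycles


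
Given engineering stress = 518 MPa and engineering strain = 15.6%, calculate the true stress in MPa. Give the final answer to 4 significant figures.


sigma_true = sigma_eng * (1 + epsilon_eng)
sigma_true = 518 * (1 + 0.156)
sigma_true = 598.8 MPa


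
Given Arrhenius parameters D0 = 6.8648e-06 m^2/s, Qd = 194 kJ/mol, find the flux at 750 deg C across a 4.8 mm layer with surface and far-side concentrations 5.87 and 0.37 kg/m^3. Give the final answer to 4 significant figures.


Step 1: D = D0 * exp(-Qd/(R*T))
T = 750 + 273.15 = 1023.15 K
D = 6.8648e-06 * exp(-194e3 / (8.314 * 1023.15)) = 8.55132e-16 m^2/s
Step 2: J = D * (C1 - C2) / dx
J = 8.55132e-16 * (5.87 - 0.37) / 4.8e-03
J = 9.798e-13 kg/(m^2*s)


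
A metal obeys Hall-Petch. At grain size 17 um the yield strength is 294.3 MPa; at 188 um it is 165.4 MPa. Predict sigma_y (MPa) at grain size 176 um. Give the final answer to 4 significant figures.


sigma_y = sigma0 + k / sqrt(d)
1/sqrt(d1) = 1/sqrt(1.7e-05) = 242.536;  1/sqrt(d2) = 72.9325
k = (sigma1 - sigma2) / (1/sqrt(d1) - 1/sqrt(d2)) = (294.3 - 165.4) / (242.536 - 72.9325) = 0.76001 MPa*m^0.5
sigma0 = sigma1 - k/sqrt(d1) = 294.3 - 0.76001*242.536 = 109.971 MPa
sigma_y(d3) = 109.971 + 0.76001 / sqrt(1.76e-04) = 167.3 MPa


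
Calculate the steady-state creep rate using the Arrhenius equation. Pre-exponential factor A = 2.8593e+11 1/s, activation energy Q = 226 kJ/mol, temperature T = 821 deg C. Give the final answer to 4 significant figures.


rate = A * exp(-Q / (R*T))
T = 821 + 273.15 = 1094.15 K
rate = 2.8593e+11 * exp(-226e3 / (8.314 * 1094.15))
rate = 4.641 1/s


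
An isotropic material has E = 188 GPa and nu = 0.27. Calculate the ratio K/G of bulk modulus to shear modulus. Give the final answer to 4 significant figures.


G = E / (2*(1+nu))
G = 188 / (2*(1+0.27)) = 74.0157 GPa
K = E / (3*(1-2*nu))
K = 188 / (3*(1-2*0.27)) = 136.232 GPa
K/G = 136.232 / 74.0157 = 1.841


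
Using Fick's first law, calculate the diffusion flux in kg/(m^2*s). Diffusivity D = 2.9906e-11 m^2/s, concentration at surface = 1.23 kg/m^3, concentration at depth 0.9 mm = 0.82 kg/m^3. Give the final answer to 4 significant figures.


J = -D * (dC/dx) = D * (C1 - C2) / dx
J = 2.9906e-11 * (1.23 - 0.82) / 9e-04
J = 1.362e-08 kg/(m^2*s)


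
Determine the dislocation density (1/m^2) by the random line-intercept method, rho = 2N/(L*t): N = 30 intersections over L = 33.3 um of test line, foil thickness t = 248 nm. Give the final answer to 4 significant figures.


rho = 2N / (L * t)
L = 33.3 um = 3.33e-05 m, t = 248 nm = 2.48e-07 m
rho = 2 * 30 / (3.33e-05 * 2.48e-07)
rho = 7.265e+12 1/m^2


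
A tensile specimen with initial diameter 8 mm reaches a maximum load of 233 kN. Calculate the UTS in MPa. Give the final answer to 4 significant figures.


A0 = pi*(d/2)^2 = pi*(8/2)^2 = 50.2655 mm^2
UTS = F_max / A0 = 233*1000 / 50.2655
UTS = 4635 MPa


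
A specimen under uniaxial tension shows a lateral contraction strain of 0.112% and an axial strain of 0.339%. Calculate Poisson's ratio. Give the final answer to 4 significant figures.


nu = -epsilon_lat / epsilon_axial
Lateral strain is contraction (negative), so using magnitudes:
nu = 0.112 / 0.339
nu = 0.3304


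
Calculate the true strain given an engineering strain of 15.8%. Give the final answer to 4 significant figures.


epsilon_true = ln(1 + epsilon_eng)
epsilon_true = ln(1 + 0.158)
epsilon_true = 0.1467


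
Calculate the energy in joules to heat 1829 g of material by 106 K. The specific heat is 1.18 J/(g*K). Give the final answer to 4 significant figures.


Q = m * cp * dT
Q = 1829 * 1.18 * 106
Q = 228800 J


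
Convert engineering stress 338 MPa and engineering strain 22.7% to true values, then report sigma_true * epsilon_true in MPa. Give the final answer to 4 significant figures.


sigma_true = sigma_eng * (1 + epsilon_eng)
sigma_true = 338 * (1 + 0.227) = 414.726 MPa
epsilon_true = ln(1 + epsilon_eng)
epsilon_true = ln(1 + 0.227) = 0.204572
sigma_true * epsilon_true = 414.726 * 0.204572 = 84.84 MPa


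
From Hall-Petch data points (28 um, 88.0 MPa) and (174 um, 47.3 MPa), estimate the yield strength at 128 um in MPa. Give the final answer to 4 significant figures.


sigma_y = sigma0 + k / sqrt(d)
1/sqrt(d1) = 1/sqrt(2.8e-05) = 188.982;  1/sqrt(d2) = 75.8098
k = (sigma1 - sigma2) / (1/sqrt(d1) - 1/sqrt(d2)) = (88.0 - 47.3) / (188.982 - 75.8098) = 0.359628 MPa*m^0.5
sigma0 = sigma1 - k/sqrt(d1) = 88.0 - 0.359628*188.982 = 20.0367 MPa
sigma_y(d3) = 20.0367 + 0.359628 / sqrt(1.28e-04) = 51.82 MPa


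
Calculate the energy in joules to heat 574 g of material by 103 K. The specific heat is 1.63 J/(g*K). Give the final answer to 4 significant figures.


Q = m * cp * dT
Q = 574 * 1.63 * 103
Q = 96370 J


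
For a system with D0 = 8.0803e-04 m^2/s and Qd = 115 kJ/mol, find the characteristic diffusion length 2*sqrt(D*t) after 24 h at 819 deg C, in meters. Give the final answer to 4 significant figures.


Step 1: D = D0 * exp(-Qd/(R*T))
T = 1092.15 K
D = 8.0803e-04 * exp(-115e3 / (8.314 * 1092.15)) = 2.55319e-09 m^2/s
Step 2: L = 2*sqrt(D*t)
t = 24 h = 86400 s
L = 2*sqrt(2.55319e-09 * 86400) = 0.0297 m


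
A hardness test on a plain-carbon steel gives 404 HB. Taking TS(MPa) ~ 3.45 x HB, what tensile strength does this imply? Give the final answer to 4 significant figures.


TS (MPa) = 3.45 * HB
TS = 3.45 * 404
TS = 1394 MPa


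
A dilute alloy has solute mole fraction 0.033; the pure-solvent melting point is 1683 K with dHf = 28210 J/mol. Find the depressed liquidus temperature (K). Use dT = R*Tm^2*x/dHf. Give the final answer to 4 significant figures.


dT = R*Tm^2*x / dHf
dT = 8.314 * 1683^2 * 0.033 / 28210
dT = 27.5479 K
T_new = 1683 - 27.5479 = 1655 K


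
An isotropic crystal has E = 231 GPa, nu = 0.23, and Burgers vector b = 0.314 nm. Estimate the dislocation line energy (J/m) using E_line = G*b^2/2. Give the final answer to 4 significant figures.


Step 1: G = E / (2*(1+nu))
G = 231 / (2*(1+0.23)) = 93.9024 GPa = 9.39024e+10 Pa
Step 2: E_line = G*b^2/2
b = 0.314 nm = 3.14e-10 m
E_line = 0.5 * 9.39024e+10 * (3.14e-10)^2 = 4.629e-09 J/m


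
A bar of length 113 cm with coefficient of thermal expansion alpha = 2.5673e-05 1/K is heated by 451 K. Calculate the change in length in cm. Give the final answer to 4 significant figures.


dL = L0 * alpha * dT
dL = 113 * 2.5673e-05 * 451
dL = 1.308 cm


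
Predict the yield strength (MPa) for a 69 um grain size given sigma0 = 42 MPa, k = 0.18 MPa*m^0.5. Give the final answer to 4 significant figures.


sigma_y = sigma0 + k / sqrt(d)
d = 69 um = 6.9e-05 m
sigma_y = 42 + 0.18 / sqrt(6.9e-05)
sigma_y = 63.67 MPa


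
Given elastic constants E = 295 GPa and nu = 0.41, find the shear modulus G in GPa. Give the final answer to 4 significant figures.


G = E / (2*(1+nu))
G = 295 / (2*(1+0.41))
G = 104.6 GPa


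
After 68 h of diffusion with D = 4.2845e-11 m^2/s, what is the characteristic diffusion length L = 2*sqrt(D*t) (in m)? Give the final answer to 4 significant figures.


t = 68 hr = 244800 s
Diffusion length = 2*sqrt(D*t)
= 2*sqrt(4.2845e-11 * 244800)
= 6.477e-03 m


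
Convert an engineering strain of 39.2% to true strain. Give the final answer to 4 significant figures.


epsilon_true = ln(1 + epsilon_eng)
epsilon_true = ln(1 + 0.392)
epsilon_true = 0.3307


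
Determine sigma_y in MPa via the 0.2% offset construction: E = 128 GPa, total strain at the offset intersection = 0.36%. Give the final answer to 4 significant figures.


Offset strain = 0.002
Elastic strain at yield = total_strain - offset = 3.6e-03 - 0.002 = 1.6e-03
sigma_y = E * elastic_strain = 128000 * 1.6e-03
sigma_y = 204.8 MPa


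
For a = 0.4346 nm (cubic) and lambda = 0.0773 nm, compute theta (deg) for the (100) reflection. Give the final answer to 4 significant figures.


d = a / sqrt(h^2+k^2+l^2)
d = 0.4346 / sqrt(1) = 0.4346 nm
lambda = 2*d*sin(theta)  =>  sin(theta) = lambda / (2*d)
sin(theta) = 0.0773 / (2 * 0.4346) = 0.0889324
theta = 5.102 deg


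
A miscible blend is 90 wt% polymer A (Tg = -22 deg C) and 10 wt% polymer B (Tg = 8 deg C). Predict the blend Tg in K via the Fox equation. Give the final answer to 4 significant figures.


1/Tg = w1/Tg1 + w2/Tg2 (in Kelvin)
Tg1 = 251.15 K, Tg2 = 281.15 K
1/Tg = 0.9/251.15 + 0.1/281.15
Tg = 253.9 K


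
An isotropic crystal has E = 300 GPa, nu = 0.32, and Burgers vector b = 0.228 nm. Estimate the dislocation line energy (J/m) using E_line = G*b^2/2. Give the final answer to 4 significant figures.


Step 1: G = E / (2*(1+nu))
G = 300 / (2*(1+0.32)) = 113.636 GPa = 1.13636e+11 Pa
Step 2: E_line = G*b^2/2
b = 0.228 nm = 2.28e-10 m
E_line = 0.5 * 1.13636e+11 * (2.28e-10)^2 = 2.954e-09 J/m


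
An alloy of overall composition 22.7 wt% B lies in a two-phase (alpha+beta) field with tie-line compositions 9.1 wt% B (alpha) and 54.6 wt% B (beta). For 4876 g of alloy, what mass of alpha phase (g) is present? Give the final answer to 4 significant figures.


f_alpha = (C_beta - C0) / (C_beta - C_alpha)
f_alpha = (54.6 - 22.7) / (54.6 - 9.1) = 0.701099
m_alpha = f_alpha * m_total = 0.701099 * 4876 = 3419 g


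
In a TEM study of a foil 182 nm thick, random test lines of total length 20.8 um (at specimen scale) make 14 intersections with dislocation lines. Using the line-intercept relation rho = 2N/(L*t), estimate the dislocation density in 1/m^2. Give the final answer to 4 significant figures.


rho = 2N / (L * t)
L = 20.8 um = 2.08e-05 m, t = 182 nm = 1.82e-07 m
rho = 2 * 14 / (2.08e-05 * 1.82e-07)
rho = 7.396e+12 1/m^2


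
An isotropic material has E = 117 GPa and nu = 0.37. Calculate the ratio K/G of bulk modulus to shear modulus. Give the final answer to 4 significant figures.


G = E / (2*(1+nu))
G = 117 / (2*(1+0.37)) = 42.7007 GPa
K = E / (3*(1-2*nu))
K = 117 / (3*(1-2*0.37)) = 150 GPa
K/G = 150 / 42.7007 = 3.513


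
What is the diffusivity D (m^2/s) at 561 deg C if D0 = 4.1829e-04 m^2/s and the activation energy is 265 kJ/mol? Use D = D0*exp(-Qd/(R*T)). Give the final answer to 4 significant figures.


D = D0 * exp(-Qd / (R*T))
T = 834.15 K
D = 4.1829e-04 * exp(-265e3 / (8.314 * 834.15))
D = 1.063e-20 m^2/s


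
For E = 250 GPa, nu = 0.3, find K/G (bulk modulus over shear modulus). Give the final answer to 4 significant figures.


G = E / (2*(1+nu))
G = 250 / (2*(1+0.3)) = 96.1538 GPa
K = E / (3*(1-2*nu))
K = 250 / (3*(1-2*0.3)) = 208.333 GPa
K/G = 208.333 / 96.1538 = 2.167


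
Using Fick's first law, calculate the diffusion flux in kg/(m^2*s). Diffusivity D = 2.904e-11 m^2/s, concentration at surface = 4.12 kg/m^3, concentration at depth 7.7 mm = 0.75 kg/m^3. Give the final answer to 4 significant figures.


J = -D * (dC/dx) = D * (C1 - C2) / dx
J = 2.904e-11 * (4.12 - 0.75) / 7.7e-03
J = 1.271e-08 kg/(m^2*s)


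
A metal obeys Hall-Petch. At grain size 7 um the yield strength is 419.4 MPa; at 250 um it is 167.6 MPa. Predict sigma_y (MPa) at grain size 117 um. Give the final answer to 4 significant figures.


sigma_y = sigma0 + k / sqrt(d)
1/sqrt(d1) = 1/sqrt(7e-06) = 377.964;  1/sqrt(d2) = 63.2456
k = (sigma1 - sigma2) / (1/sqrt(d1) - 1/sqrt(d2)) = (419.4 - 167.6) / (377.964 - 63.2456) = 0.800079 MPa*m^0.5
sigma0 = sigma1 - k/sqrt(d1) = 419.4 - 0.800079*377.964 = 116.999 MPa
sigma_y(d3) = 116.999 + 0.800079 / sqrt(1.17e-04) = 191 MPa


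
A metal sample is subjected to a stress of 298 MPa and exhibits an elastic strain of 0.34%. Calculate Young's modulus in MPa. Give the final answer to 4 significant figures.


E = sigma / epsilon
epsilon = 0.34% = 3.4e-03
E = 298 / 3.4e-03
E = 87650 MPa


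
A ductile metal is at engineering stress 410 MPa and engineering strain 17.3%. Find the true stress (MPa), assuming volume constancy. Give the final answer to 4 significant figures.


sigma_true = sigma_eng * (1 + epsilon_eng)
sigma_true = 410 * (1 + 0.173)
sigma_true = 480.9 MPa


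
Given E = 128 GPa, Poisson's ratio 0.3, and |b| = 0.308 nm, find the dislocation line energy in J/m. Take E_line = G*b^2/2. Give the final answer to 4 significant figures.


Step 1: G = E / (2*(1+nu))
G = 128 / (2*(1+0.3)) = 49.2308 GPa = 4.92308e+10 Pa
Step 2: E_line = G*b^2/2
b = 0.308 nm = 3.08e-10 m
E_line = 0.5 * 4.92308e+10 * (3.08e-10)^2 = 2.335e-09 J/m


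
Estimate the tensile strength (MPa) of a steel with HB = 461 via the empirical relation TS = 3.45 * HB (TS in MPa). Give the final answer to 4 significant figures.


TS (MPa) = 3.45 * HB
TS = 3.45 * 461
TS = 1590 MPa


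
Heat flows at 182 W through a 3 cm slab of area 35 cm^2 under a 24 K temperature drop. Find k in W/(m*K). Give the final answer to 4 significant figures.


k = Q*L / (A*dT)
L = 0.03 m, A = 3.5e-03 m^2
k = 182 * 0.03 / (3.5e-03 * 24)
k = 65 W/(m*K)


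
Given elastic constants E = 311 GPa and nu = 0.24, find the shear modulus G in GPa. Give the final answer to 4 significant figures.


G = E / (2*(1+nu))
G = 311 / (2*(1+0.24))
G = 125.4 GPa


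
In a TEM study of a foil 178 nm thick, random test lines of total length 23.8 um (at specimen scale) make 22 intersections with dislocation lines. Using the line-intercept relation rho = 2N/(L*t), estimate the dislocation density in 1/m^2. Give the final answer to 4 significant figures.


rho = 2N / (L * t)
L = 23.8 um = 2.38e-05 m, t = 178 nm = 1.78e-07 m
rho = 2 * 22 / (2.38e-05 * 1.78e-07)
rho = 1.039e+13 1/m^2


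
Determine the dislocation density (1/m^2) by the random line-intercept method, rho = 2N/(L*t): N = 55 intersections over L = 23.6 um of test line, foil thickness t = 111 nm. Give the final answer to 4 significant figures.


rho = 2N / (L * t)
L = 23.6 um = 2.36e-05 m, t = 111 nm = 1.11e-07 m
rho = 2 * 55 / (2.36e-05 * 1.11e-07)
rho = 4.199e+13 1/m^2


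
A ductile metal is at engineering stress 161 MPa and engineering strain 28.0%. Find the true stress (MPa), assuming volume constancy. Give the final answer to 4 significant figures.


sigma_true = sigma_eng * (1 + epsilon_eng)
sigma_true = 161 * (1 + 0.28)
sigma_true = 206.1 MPa


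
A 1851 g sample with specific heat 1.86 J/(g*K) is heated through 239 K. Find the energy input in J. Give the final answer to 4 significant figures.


Q = m * cp * dT
Q = 1851 * 1.86 * 239
Q = 822800 J


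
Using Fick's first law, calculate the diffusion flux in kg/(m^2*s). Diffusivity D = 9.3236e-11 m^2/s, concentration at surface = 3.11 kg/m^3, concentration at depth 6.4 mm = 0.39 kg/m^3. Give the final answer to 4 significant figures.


J = -D * (dC/dx) = D * (C1 - C2) / dx
J = 9.3236e-11 * (3.11 - 0.39) / 6.4e-03
J = 3.963e-08 kg/(m^2*s)


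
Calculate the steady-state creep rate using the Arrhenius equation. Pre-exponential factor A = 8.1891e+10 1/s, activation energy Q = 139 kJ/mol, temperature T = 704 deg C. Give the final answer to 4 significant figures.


rate = A * exp(-Q / (R*T))
T = 704 + 273.15 = 977.15 K
rate = 8.1891e+10 * exp(-139e3 / (8.314 * 977.15))
rate = 3038 1/s


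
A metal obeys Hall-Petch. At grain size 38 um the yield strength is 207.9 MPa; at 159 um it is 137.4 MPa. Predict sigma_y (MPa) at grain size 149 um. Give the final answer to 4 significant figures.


sigma_y = sigma0 + k / sqrt(d)
1/sqrt(d1) = 1/sqrt(3.8e-05) = 162.221;  1/sqrt(d2) = 79.3052
k = (sigma1 - sigma2) / (1/sqrt(d1) - 1/sqrt(d2)) = (207.9 - 137.4) / (162.221 - 79.3052) = 0.850255 MPa*m^0.5
sigma0 = sigma1 - k/sqrt(d1) = 207.9 - 0.850255*162.221 = 69.9704 MPa
sigma_y(d3) = 69.9704 + 0.850255 / sqrt(1.49e-04) = 139.6 MPa


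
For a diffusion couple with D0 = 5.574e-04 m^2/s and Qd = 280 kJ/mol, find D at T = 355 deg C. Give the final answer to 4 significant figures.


D = D0 * exp(-Qd / (R*T))
T = 628.15 K
D = 5.574e-04 * exp(-280e3 / (8.314 * 628.15))
D = 2.894e-27 m^2/s


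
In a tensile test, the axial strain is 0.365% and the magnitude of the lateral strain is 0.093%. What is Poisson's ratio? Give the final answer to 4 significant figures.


nu = -epsilon_lat / epsilon_axial
Lateral strain is contraction (negative), so using magnitudes:
nu = 0.093 / 0.365
nu = 0.2548


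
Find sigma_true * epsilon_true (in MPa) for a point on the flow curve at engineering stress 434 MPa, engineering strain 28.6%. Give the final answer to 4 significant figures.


sigma_true = sigma_eng * (1 + epsilon_eng)
sigma_true = 434 * (1 + 0.286) = 558.124 MPa
epsilon_true = ln(1 + epsilon_eng)
epsilon_true = ln(1 + 0.286) = 0.251537
sigma_true * epsilon_true = 558.124 * 0.251537 = 140.4 MPa


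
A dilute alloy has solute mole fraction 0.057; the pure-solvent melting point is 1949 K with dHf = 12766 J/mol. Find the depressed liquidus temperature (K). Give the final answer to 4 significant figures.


dT = R*Tm^2*x / dHf
dT = 8.314 * 1949^2 * 0.057 / 12766
dT = 141.011 K
T_new = 1949 - 141.011 = 1808 K


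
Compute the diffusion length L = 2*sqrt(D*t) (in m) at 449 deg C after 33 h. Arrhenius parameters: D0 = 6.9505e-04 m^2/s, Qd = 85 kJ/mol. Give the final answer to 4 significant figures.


Step 1: D = D0 * exp(-Qd/(R*T))
T = 722.15 K
D = 6.9505e-04 * exp(-85e3 / (8.314 * 722.15)) = 4.93815e-10 m^2/s
Step 2: L = 2*sqrt(D*t)
t = 33 h = 118800 s
L = 2*sqrt(4.93815e-10 * 118800) = 0.01532 m


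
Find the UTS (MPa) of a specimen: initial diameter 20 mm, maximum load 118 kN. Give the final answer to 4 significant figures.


A0 = pi*(d/2)^2 = pi*(20/2)^2 = 314.159 mm^2
UTS = F_max / A0 = 118*1000 / 314.159
UTS = 375.6 MPa


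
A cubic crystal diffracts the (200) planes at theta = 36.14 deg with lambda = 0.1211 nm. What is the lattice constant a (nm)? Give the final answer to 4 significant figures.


d = lambda / (2*sin(theta))
d = 0.1211 / (2*sin(36.14 deg))
d = 0.102669 nm
a = d * sqrt(h^2+k^2+l^2) = 0.102669 * sqrt(4)
a = 0.2053 nm


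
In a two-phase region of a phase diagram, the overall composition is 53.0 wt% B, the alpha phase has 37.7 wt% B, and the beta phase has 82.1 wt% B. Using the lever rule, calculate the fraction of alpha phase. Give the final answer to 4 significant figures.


f_alpha = (C_beta - C0) / (C_beta - C_alpha)
f_alpha = (82.1 - 53.0) / (82.1 - 37.7)
f_alpha = 0.6554


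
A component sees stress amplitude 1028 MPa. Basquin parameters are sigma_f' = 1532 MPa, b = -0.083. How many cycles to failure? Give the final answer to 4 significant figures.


sigma_a = sigma_f' * (2*Nf)^b
2*Nf = (sigma_a / sigma_f')^(1/b)
2*Nf = (1028 / 1532)^(1/-0.083)
2*Nf = 122.331
Nf = 61.17 cycles


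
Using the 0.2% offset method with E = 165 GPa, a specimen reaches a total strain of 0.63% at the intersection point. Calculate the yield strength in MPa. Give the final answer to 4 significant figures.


Offset strain = 0.002
Elastic strain at yield = total_strain - offset = 6.3e-03 - 0.002 = 4.3e-03
sigma_y = E * elastic_strain = 165000 * 4.3e-03
sigma_y = 709.5 MPa


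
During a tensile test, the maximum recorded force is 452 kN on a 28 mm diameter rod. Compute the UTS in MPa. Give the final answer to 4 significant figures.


A0 = pi*(d/2)^2 = pi*(28/2)^2 = 615.752 mm^2
UTS = F_max / A0 = 452*1000 / 615.752
UTS = 734.1 MPa


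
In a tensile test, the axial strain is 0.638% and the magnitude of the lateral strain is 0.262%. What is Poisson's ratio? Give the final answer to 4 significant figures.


nu = -epsilon_lat / epsilon_axial
Lateral strain is contraction (negative), so using magnitudes:
nu = 0.262 / 0.638
nu = 0.4107


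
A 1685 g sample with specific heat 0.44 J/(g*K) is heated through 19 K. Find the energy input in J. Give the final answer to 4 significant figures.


Q = m * cp * dT
Q = 1685 * 0.44 * 19
Q = 14090 J


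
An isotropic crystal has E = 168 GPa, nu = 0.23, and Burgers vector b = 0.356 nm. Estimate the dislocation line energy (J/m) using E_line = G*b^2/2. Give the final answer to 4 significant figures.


Step 1: G = E / (2*(1+nu))
G = 168 / (2*(1+0.23)) = 68.2927 GPa = 6.82927e+10 Pa
Step 2: E_line = G*b^2/2
b = 0.356 nm = 3.56e-10 m
E_line = 0.5 * 6.82927e+10 * (3.56e-10)^2 = 4.328e-09 J/m


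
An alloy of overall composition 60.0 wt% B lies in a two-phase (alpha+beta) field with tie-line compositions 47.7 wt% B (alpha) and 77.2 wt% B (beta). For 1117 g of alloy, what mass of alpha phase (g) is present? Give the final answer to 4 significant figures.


f_alpha = (C_beta - C0) / (C_beta - C_alpha)
f_alpha = (77.2 - 60.0) / (77.2 - 47.7) = 0.583051
m_alpha = f_alpha * m_total = 0.583051 * 1117 = 651.3 g


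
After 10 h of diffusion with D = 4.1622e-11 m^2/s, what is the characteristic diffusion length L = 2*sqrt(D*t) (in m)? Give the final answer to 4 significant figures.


t = 10 hr = 36000 s
Diffusion length = 2*sqrt(D*t)
= 2*sqrt(4.1622e-11 * 36000)
= 2.448e-03 m


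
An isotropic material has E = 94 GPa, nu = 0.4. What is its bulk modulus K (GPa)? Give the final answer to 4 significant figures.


K = E / (3*(1-2*nu))
K = 94 / (3*(1-2*0.4))
K = 156.7 GPa


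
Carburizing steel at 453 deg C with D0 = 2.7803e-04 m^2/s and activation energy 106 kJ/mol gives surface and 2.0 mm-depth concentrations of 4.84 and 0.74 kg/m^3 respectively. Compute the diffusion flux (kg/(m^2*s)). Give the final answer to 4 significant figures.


Step 1: D = D0 * exp(-Qd/(R*T))
T = 453 + 273.15 = 726.15 K
D = 2.7803e-04 * exp(-106e3 / (8.314 * 726.15)) = 6.58941e-12 m^2/s
Step 2: J = D * (C1 - C2) / dx
J = 6.58941e-12 * (4.84 - 0.74) / 2e-03
J = 1.351e-08 kg/(m^2*s)


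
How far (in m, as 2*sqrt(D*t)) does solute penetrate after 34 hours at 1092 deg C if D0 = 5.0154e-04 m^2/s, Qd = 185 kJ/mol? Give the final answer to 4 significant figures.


Step 1: D = D0 * exp(-Qd/(R*T))
T = 1365.15 K
D = 5.0154e-04 * exp(-185e3 / (8.314 * 1365.15)) = 4.18223e-11 m^2/s
Step 2: L = 2*sqrt(D*t)
t = 34 h = 122400 s
L = 2*sqrt(4.18223e-11 * 122400) = 4.525e-03 m


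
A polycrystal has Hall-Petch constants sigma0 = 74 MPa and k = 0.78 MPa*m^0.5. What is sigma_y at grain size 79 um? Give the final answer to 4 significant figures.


sigma_y = sigma0 + k / sqrt(d)
d = 79 um = 7.9e-05 m
sigma_y = 74 + 0.78 / sqrt(7.9e-05)
sigma_y = 161.8 MPa


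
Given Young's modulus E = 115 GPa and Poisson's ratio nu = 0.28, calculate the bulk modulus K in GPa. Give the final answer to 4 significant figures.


K = E / (3*(1-2*nu))
K = 115 / (3*(1-2*0.28))
K = 87.12 GPa


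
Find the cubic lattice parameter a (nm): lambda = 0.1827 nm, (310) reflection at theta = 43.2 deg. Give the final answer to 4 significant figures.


d = lambda / (2*sin(theta))
d = 0.1827 / (2*sin(43.2 deg))
d = 0.133446 nm
a = d * sqrt(h^2+k^2+l^2) = 0.133446 * sqrt(10)
a = 0.422 nm


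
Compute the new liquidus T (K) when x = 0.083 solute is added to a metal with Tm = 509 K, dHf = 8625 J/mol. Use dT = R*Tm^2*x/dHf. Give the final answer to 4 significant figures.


dT = R*Tm^2*x / dHf
dT = 8.314 * 509^2 * 0.083 / 8625
dT = 20.7283 K
T_new = 509 - 20.7283 = 488.3 K


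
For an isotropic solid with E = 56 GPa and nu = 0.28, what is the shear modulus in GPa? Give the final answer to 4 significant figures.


G = E / (2*(1+nu))
G = 56 / (2*(1+0.28))
G = 21.88 GPa


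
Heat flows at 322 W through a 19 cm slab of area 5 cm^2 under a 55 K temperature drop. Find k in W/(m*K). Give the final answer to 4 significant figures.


k = Q*L / (A*dT)
L = 0.19 m, A = 5e-04 m^2
k = 322 * 0.19 / (5e-04 * 55)
k = 2225 W/(m*K)


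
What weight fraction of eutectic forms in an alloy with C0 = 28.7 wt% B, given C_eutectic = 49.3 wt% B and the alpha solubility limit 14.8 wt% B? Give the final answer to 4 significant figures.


f_primary = (C_e - C0) / (C_e - C_alpha_max)
f_primary = (49.3 - 28.7) / (49.3 - 14.8)
f_primary = 0.597101
f_eutectic = 1 - 0.597101 = 0.4029


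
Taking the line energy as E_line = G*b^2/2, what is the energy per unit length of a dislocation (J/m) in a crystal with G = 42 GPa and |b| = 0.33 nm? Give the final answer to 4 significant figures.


E = G*b^2/2
b = 0.33 nm = 3.3e-10 m
G = 42 GPa = 4.2e+10 Pa
E = 0.5 * 4.2e+10 * (3.3e-10)^2
E = 2.287e-09 J/m
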